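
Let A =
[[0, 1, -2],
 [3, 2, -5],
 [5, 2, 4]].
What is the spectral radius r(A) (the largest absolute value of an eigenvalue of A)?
r(A) ≈ 5.6032

The eigenvalues of A are the roots of its characteristic polynomial. With M = A (coefficients from the trace, the sum of principal 2x2 minors, and det A):
  p(λ) = det(λ I - M) = λ^3 - 6λ^2 + 25λ + 29.
No integer candidate from the rational root theorem (±divisors of 29) is a root, so the roots are irrational. The cubic discriminant is Δ = -115951 < 0, so there is one real root and a complex-conjugate pair. p(-1) = -3 and p(0) = 29 have opposite signs, so a root lies in (-1, 0); Newton's method refines it to λ ≈ -0.9237. Dividing out (λ - (-0.9237)) leaves approximately λ^2 - 6.9237λ + 31.3954. For λ^2 - 6.9237λ + 31.3954 the discriminant is -77.6441. It is negative, so the remaining roots are the complex-conjugate pair λ ≈ 3.4619 ± 4.4058i. Their product equals the constant term, so |λ|^2 ≈ 31.3954 and |λ| ≈ 5.6032.
Thus the eigenvalues (to 4 decimals) are -0.9237 (modulus 0.9237); 3.4619 ± 4.4058i (modulus 5.6032). The spectral radius is the largest modulus: r(A) ≈ 5.6032. (Cross-check: r(A) ≤ ||A||_2 ≈ 6.8656; equality holds whenever A is normal, though it can also hold for some non-normal A.)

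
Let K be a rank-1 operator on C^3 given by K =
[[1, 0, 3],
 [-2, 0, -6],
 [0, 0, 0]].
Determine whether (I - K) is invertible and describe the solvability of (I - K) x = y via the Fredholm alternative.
(I - K) is singular (det(I - K) = 0, i.e. 1 ∈ sigma(K)). (I - K) x = y is solvable iff y ⊥ ker((I - K)^*) = span{(1, 0, 3)}, i.e. iff y_1 + 3y_3 = 0. When solvable, the solutions are x = y + c·(1, -2, 0), c arbitrary (ker(I - K) = span{(1, -2, 0)}, dimension 1).

K has rank 1, so it is an outer product K = u v^T: every row of K is a multiple of one row vector. Reading off the entries, u = (1, -2, 0) and v = (1, 0, 3) (row i of K equals u_i·v^T). A rank-one matrix u v^T satisfies K u = u (v·u) and kills the (2)-dimensional subspace v^⊥, so its characteristic polynomial is lambda^2 (lambda - v·u) with v·u = tr K = 1. Hence the eigenvalues of I - K are 1 (multiplicity 2) and 1 - (1) = 0, so det(I - K) = 0. (Direct check: I - K =
[[0, 0, -3],
 [2, 1, 6],
 [0, 0, 1]]
has determinant 0.) So 1 is an eigenvalue of K and (I - K) is not invertible. The finite-dimensional Fredholm alternative says: either (I - K) is invertible, or ker(I - K) ≠ {0} and then range(I - K) = ker((I - K)^*)^⊥, with dim ker(I - K) = dim ker((I - K)^*). We are in the second case, so we need both kernels. Kernel of I - K: (I - K) u = u - u (v·u) = u - u = 0, so ker(I - K) = span{u} = span{(1, -2, 0)} (it is exactly 1-dimensional because rank(I - K) = 2). Kernel of the adjoint: K is real, so (I - K)^* = I - K^T = I - v u^T, and (I - v u^T) v = v - v (u·v) = 0; hence ker((I - K)^*) = span{v} = span{(1, 0, 3)}. Therefore (I - K) x = y is solvable iff <y, v> = 0, i.e. iff y_1 + 3y_3 = 0. When this holds, K y = u (v·y) = 0, so (I - K) y = y and x = y is a particular solution; the full solution set is the line x = y + c·u = y + c·(1, -2, 0), c ∈ C.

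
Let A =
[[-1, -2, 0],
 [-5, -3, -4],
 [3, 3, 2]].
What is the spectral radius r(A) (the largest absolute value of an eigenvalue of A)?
r(A) ≈ 3.1528

The eigenvalues of A are the roots of its characteristic polynomial. With M = A (coefficients from the trace, the sum of principal 2x2 minors, and det A):
  p(λ) = det(λ I - M) = λ^3 + 2λ^2 - 3λ + 2.
No integer candidate from the rational root theorem (±divisors of 2) is a root, so the roots are irrational. The cubic discriminant is Δ = -244 < 0, so there is one real root and a complex-conjugate pair. p(-4) = -18 and p(-3) = 2 have opposite signs, so a root lies in (-4, -3); Newton's method refines it to λ ≈ -3.1528. Dividing out (λ - (-3.1528)) leaves approximately λ^2 - 1.1528λ + 0.6344. For λ^2 - 1.1528λ + 0.6344 the discriminant is -1.2086. It is negative, so the remaining roots are the complex-conjugate pair λ ≈ 0.5764 ± 0.5497i. Their product equals the constant term, so |λ|^2 ≈ 0.6344 and |λ| ≈ 0.7965.
Thus the eigenvalues (to 4 decimals) are -3.1528 (modulus 3.1528); 0.5764 ± 0.5497i (modulus 0.7965). The spectral radius is the largest modulus: r(A) ≈ 3.1528. (Cross-check: r(A) ≤ ||A||_2 ≈ 8.5925; equality holds whenever A is normal, though it can also hold for some non-normal A.)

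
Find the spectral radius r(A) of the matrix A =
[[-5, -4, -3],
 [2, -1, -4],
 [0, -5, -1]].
r(A) ≈ 5.8643

The eigenvalues of A are the roots of its characteristic polynomial. With M = A (coefficients from the trace, the sum of principal 2x2 minors, and det A):
  p(λ) = det(λ I - M) = λ^3 + 7λ^2 - λ - 117.
No integer candidate from the rational root theorem (±divisors of 117) is a root, so the roots are irrational. The cubic discriminant is Δ = -194284 < 0, so there is one real root and a complex-conjugate pair. p(3) = -30 and p(4) = 55 have opposite signs, so a root lies in (3, 4); Newton's method refines it to λ ≈ 3.4022. Dividing out (λ - (3.4022)) leaves approximately λ^2 + 10.4022λ + 34.3899. For λ^2 + 10.4022λ + 34.3899 the discriminant is -29.3545. It is negative, so the remaining roots are the complex-conjugate pair λ ≈ -5.2011 ± 2.709i. Their product equals the constant term, so |λ|^2 ≈ 34.3899 and |λ| ≈ 5.8643.
Thus the eigenvalues (to 4 decimals) are 3.4022 (modulus 3.4022); -5.2011 ± 2.709i (modulus 5.8643). The spectral radius is the largest modulus: r(A) ≈ 5.8643. (Cross-check: r(A) ≤ ||A||_2 ≈ 8.1295; equality holds whenever A is normal, though it can also hold for some non-normal A.)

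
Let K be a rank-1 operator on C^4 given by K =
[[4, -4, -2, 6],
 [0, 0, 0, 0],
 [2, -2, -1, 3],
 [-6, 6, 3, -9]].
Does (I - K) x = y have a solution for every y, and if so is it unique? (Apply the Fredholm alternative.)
(I - K) is invertible (det(I - K) = 7 ≠ 0), so for every y in C^4 the equation (I - K) x = y has a unique solution.

K has rank 1, so it is an outer product K = u v^T: every row of K is a multiple of one row vector. Reading off the entries, u = (-2, 0, -1, 3) and v = (-2, 2, 1, -3) (row i of K equals u_i·v^T). A rank-one matrix u v^T satisfies K u = u (v·u) and kills the (3)-dimensional subspace v^⊥, so its characteristic polynomial is lambda^3 (lambda - v·u) with v·u = tr K = -6. Hence the eigenvalues of I - K are 1 (multiplicity 3) and 1 - (-6) = 7, so det(I - K) = 7. (Direct check: I - K =
[[-3, 4, 2, -6],
 [0, 1, 0, 0],
 [-2, 2, 2, -3],
 [6, -6, -3, 10]]
has determinant 7.) The finite-dimensional Fredholm alternative says: either (I - K) is invertible, or ker(I - K) ≠ {0} and then range(I - K) = ker((I - K)^*)^⊥, with dim ker(I - K) = dim ker((I - K)^*). Since det(I - K) ≠ 0, 1 is not an eigenvalue of K and ker(I - K) = {0}, so we are in the first case: for every y there is a unique x = (I - K)^(-1) y. Explicitly, by the Sherman–Morrison formula, (I - u v^T)^(-1) = I + u v^T/(1 - v·u), i.e. (I - K)^(-1) = I + K/(7).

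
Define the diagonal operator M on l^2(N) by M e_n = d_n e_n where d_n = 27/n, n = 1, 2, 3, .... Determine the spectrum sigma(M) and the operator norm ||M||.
sigma(M) = {27/n : n ≥ 1} ∪ {0}; ||M|| = 27

A bounded diagonal operator on l^2 with diagonal entries d_n has spectrum equal to the closure of {d_n : n ≥ 1}: every d_n is an eigenvalue (with eigenvector e_n), so {d_n} ⊂ sigma(M); the spectrum is closed, so its closure is too; and for lambda not in the closure, (M - lambda I) has bounded inverse (the diagonal entries 1/(d_n - lambda) are bounded). For our sequence d_n = 27/n, n = 1, 2, 3, ...:
  - {d_n} = {27/n : n ≥ 1}; the only limit point is 0
  - closure = {27/n : n ≥ 1} ∪ {0}
For the norm: a diagonal operator has ||M|| = sup_n |d_n|. Here d_n = 27/n is positive and decreasing, so sup_n |d_n| = d_1 = 27. So ||M|| = 27.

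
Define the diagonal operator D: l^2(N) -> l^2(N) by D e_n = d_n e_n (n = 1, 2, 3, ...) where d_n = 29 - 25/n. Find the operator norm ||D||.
||D|| = 29

For a diagonal operator on l^2 with entries d_n, ||D|| = sup_n |d_n|. Here d_1 = 4, d_2 = 33/2, ..., and d_n = 29 - 25/n increases monotonically toward 29. All terms lie in [4, 29), so |d_n| = d_n and the supremum is the limit 29, which is not attained by any individual d_n. Hence ||D|| = 29.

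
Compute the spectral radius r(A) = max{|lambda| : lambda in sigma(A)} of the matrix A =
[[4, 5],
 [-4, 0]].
r(A) = sqrt(20) ≈ 4.4721

The eigenvalues of A are the roots of its characteristic polynomial. With M = A (coefficients from the trace and determinant):
  p(λ) = det(λ I - M) = λ^2 - 4λ + 20.
For λ^2 - 4λ + 20 the discriminant is -64. It is negative, so the roots are the complex-conjugate pair λ = 2 ± (sqrt(64)/2) i ≈ 2 ± 4i. For a conjugate pair the product of the roots equals the constant term, so |λ|^2 = 20 and |λ| = sqrt(20) ≈ 4.4721.
Thus the eigenvalues (to 4 decimals) are 2 ± 4i (modulus 4.4721). The spectral radius is the largest modulus: r(A) = sqrt(20) ≈ 4.4721. (Cross-check: r(A) ≤ ||A||_2 ≈ 6.986; equality holds whenever A is normal, though it can also hold for some non-normal A.)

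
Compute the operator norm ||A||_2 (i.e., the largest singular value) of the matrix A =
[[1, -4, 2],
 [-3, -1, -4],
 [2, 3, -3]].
||A||_2 ≈ 6.3938 (= sqrt(largest eigenvalue of A^T A))

||A||_2 = sigma_max(A) = sqrt(lambda_max(A^T A)). Form the symmetric matrix M = A^T A =
[[14, 5, 8],
 [5, 26, -13],
 [8, -13, 29]].
Its characteristic polynomial (trace, sum of principal 2x2 minors, determinant of M give the coefficients) is
  p(λ) = det(λ I - M) = λ^3 - 69λ^2 + 1266λ - 4761.
No integer candidate from the rational root theorem (±divisors of 4761) is a root, so the roots are irrational. The cubic discriminant is Δ = 132290361 > 0, so there are three distinct real roots. p(5) = -31 and p(6) = 567 have opposite signs, so a root lies in (5, 6); Newton's method refines it to λ ≈ 5.0478. p(23) = 23 and p(24) = -297 have opposite signs, so a root lies in (23, 24); Newton's method refines it to λ ≈ 23.0717. p(40) = -521 and p(41) = 77 have opposite signs, so a root lies in (40, 41); Newton's method refines it to λ ≈ 40.8805. Check (Vieta): the three roots sum to 69, matching tr M = 69.
So the eigenvalues of A^T A are ≈ 5.0478, 23.0717, 40.8805 (all ≥ 0, as they must be for A^T A). The largest is λ_max ≈ 40.8805, hence ||A||_2 = sqrt(λ_max) ≈ 6.3938.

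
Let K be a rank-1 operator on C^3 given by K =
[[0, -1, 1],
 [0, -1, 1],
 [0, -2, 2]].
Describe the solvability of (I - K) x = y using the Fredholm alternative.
(I - K) is singular (det(I - K) = 0, i.e. 1 ∈ sigma(K)). (I - K) x = y is solvable iff y ⊥ ker((I - K)^*) = span{(0, -1, 1)}, i.e. iff -y_2 + y_3 = 0. When solvable, the solutions are x = y + c·(1, 1, 2), c arbitrary (ker(I - K) = span{(1, 1, 2)}, dimension 1).

K has rank 1, so it is an outer product K = u v^T: every row of K is a multiple of one row vector. Reading off the entries, u = (1, 1, 2) and v = (0, -1, 1) (row i of K equals u_i·v^T). A rank-one matrix u v^T satisfies K u = u (v·u) and kills the (2)-dimensional subspace v^⊥, so its characteristic polynomial is lambda^2 (lambda - v·u) with v·u = tr K = 1. Hence the eigenvalues of I - K are 1 (multiplicity 2) and 1 - (1) = 0, so det(I - K) = 0. (Direct check: I - K =
[[1, 1, -1],
 [0, 2, -1],
 [0, 2, -1]]
has determinant 0.) So 1 is an eigenvalue of K and (I - K) is not invertible. The finite-dimensional Fredholm alternative says: either (I - K) is invertible, or ker(I - K) ≠ {0} and then range(I - K) = ker((I - K)^*)^⊥, with dim ker(I - K) = dim ker((I - K)^*). We are in the second case, so we need both kernels. Kernel of I - K: (I - K) u = u - u (v·u) = u - u = 0, so ker(I - K) = span{u} = span{(1, 1, 2)} (it is exactly 1-dimensional because rank(I - K) = 2). Kernel of the adjoint: K is real, so (I - K)^* = I - K^T = I - v u^T, and (I - v u^T) v = v - v (u·v) = 0; hence ker((I - K)^*) = span{v} = span{(0, -1, 1)}. Therefore (I - K) x = y is solvable iff <y, v> = 0, i.e. iff -y_2 + y_3 = 0. When this holds, K y = u (v·y) = 0, so (I - K) y = y and x = y is a particular solution; the full solution set is the line x = y + c·u = y + c·(1, 1, 2), c ∈ C.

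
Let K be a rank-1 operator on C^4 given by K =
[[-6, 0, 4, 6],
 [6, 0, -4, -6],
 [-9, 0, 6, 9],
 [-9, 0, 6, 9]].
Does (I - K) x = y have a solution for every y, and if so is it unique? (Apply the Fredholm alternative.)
(I - K) is invertible (det(I - K) = -8 ≠ 0), so for every y in C^4 the equation (I - K) x = y has a unique solution.

K has rank 1, so it is an outer product K = u v^T: every row of K is a multiple of one row vector. Reading off the entries, u = (-2, 2, -3, -3) and v = (3, 0, -2, -3) (row i of K equals u_i·v^T). A rank-one matrix u v^T satisfies K u = u (v·u) and kills the (3)-dimensional subspace v^⊥, so its characteristic polynomial is lambda^3 (lambda - v·u) with v·u = tr K = 9. Hence the eigenvalues of I - K are 1 (multiplicity 3) and 1 - (9) = -8, so det(I - K) = -8. (Direct check: I - K =
[[7, 0, -4, -6],
 [-6, 1, 4, 6],
 [9, 0, -5, -9],
 [9, 0, -6, -8]]
has determinant -8.) The finite-dimensional Fredholm alternative says: either (I - K) is invertible, or ker(I - K) ≠ {0} and then range(I - K) = ker((I - K)^*)^⊥, with dim ker(I - K) = dim ker((I - K)^*). Since det(I - K) ≠ 0, 1 is not an eigenvalue of K and ker(I - K) = {0}, so we are in the first case: for every y there is a unique x = (I - K)^(-1) y. Explicitly, by the Sherman–Morrison formula, (I - u v^T)^(-1) = I + u v^T/(1 - v·u), i.e. (I - K)^(-1) = I + K/(-8).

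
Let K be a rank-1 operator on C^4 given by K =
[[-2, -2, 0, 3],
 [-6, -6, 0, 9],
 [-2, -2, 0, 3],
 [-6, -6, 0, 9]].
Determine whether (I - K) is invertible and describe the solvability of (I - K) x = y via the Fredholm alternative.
(I - K) is singular (det(I - K) = 0, i.e. 1 ∈ sigma(K)). (I - K) x = y is solvable iff y ⊥ ker((I - K)^*) = span{(-2, -2, 0, 3)}, i.e. iff -2y_1 - 2y_2 + 3y_4 = 0. When solvable, the solutions are x = y + c·(1, 3, 1, 3), c arbitrary (ker(I - K) = span{(1, 3, 1, 3)}, dimension 1).

K has rank 1, so it is an outer product K = u v^T: every row of K is a multiple of one row vector. Reading off the entries, u = (1, 3, 1, 3) and v = (-2, -2, 0, 3) (row i of K equals u_i·v^T). A rank-one matrix u v^T satisfies K u = u (v·u) and kills the (3)-dimensional subspace v^⊥, so its characteristic polynomial is lambda^3 (lambda - v·u) with v·u = tr K = 1. Hence the eigenvalues of I - K are 1 (multiplicity 3) and 1 - (1) = 0, so det(I - K) = 0. (Direct check: I - K =
[[3, 2, 0, -3],
 [6, 7, 0, -9],
 [2, 2, 1, -3],
 [6, 6, 0, -8]]
has determinant 0.) So 1 is an eigenvalue of K and (I - K) is not invertible. The finite-dimensional Fredholm alternative says: either (I - K) is invertible, or ker(I - K) ≠ {0} and then range(I - K) = ker((I - K)^*)^⊥, with dim ker(I - K) = dim ker((I - K)^*). We are in the second case, so we need both kernels. Kernel of I - K: (I - K) u = u - u (v·u) = u - u = 0, so ker(I - K) = span{u} = span{(1, 3, 1, 3)} (it is exactly 1-dimensional because rank(I - K) = 3). Kernel of the adjoint: K is real, so (I - K)^* = I - K^T = I - v u^T, and (I - v u^T) v = v - v (u·v) = 0; hence ker((I - K)^*) = span{v} = span{(-2, -2, 0, 3)}. Therefore (I - K) x = y is solvable iff <y, v> = 0, i.e. iff -2y_1 - 2y_2 + 3y_4 = 0. When this holds, K y = u (v·y) = 0, so (I - K) y = y and x = y is a particular solution; the full solution set is the line x = y + c·u = y + c·(1, 3, 1, 3), c ∈ C.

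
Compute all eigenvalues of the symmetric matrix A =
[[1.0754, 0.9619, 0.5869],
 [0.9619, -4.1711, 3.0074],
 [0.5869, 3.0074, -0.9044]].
sigma(A) ≈ {-6, 0, 2}

A is real symmetric, so its spectrum consists of real eigenvalues. Expanding the characteristic polynomial of the displayed matrix gives
  det(λ I - A) = p(λ) = λ^3 + (4)λ^2 + (-12)λ + (0).
Solving p(λ) = 0 yields eigenvalues ≈ -6, 0, 2. (A is shown rounded to 4 decimals, so these recover the underlying integer eigenvalues to within that precision.)
Verification: the trace of A = -4 equals the sum of eigenvalues -4, and det(A) ≈ -0.0005 matches the eigenvalue product 0.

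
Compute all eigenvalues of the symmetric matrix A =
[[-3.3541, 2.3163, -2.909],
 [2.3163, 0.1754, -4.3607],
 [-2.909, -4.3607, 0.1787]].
sigma(A) ≈ {-5, -4, 6}

A is real symmetric, so its spectrum consists of real eigenvalues. Expanding the characteristic polynomial of the displayed matrix gives
  det(λ I - A) = p(λ) = λ^3 + (3)λ^2 + (-34)λ + (-119.9982).
Solving p(λ) = 0 yields eigenvalues ≈ -5, -4, 6. (A is shown rounded to 4 decimals, so these recover the underlying integer eigenvalues to within that precision.)
Verification: the trace of A = -3 equals the sum of eigenvalues -3, and det(A) ≈ 119.9982 matches the eigenvalue product 120.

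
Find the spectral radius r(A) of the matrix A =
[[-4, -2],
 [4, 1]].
r(A) = 2

The eigenvalues of A are the roots of its characteristic polynomial. With M = A (coefficients from the trace and determinant):
  p(λ) = det(λ I - M) = λ^2 + 3λ + 4.
For λ^2 + 3λ + 4 the discriminant is -7. It is negative, so the roots are the complex-conjugate pair λ = -3/2 ± (sqrt(7)/2) i ≈ -1.5 ± 1.3229i. For a conjugate pair the product of the roots equals the constant term, so |λ|^2 = 4 and |λ| = sqrt(4) = 2.
Thus the eigenvalues (to 4 decimals) are -1.5 ± 1.3229i (modulus 2). The spectral radius is the largest modulus: r(A) = 2. (Cross-check: r(A) ≤ ||A||_2 ≈ 6.0467; equality holds whenever A is normal, though it can also hold for some non-normal A.)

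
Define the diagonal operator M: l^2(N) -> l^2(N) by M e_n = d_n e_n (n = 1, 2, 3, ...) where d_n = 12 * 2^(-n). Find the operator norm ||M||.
||M|| = 6 (attained at n = 1)

For M diagonal, ||M|| = sup_n |d_n|. The sequence d_n = 12 * 2^(-n) is positive and strictly decreasing (ratio 2^(-1) < 1), so the supremum is d_1 = 12/2 = 6. Hence ||M|| = 6.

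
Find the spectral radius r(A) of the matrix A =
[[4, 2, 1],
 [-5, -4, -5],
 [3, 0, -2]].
r(A) = (3 + sqrt(33))/2 ≈ 4.3723

The eigenvalues of A are the roots of its characteristic polynomial. With M = A (coefficients from the trace, the sum of principal 2x2 minors, and det A):
  p(λ) = det(λ I - M) = λ^3 + 2λ^2 - 9λ + 6.
By the rational root theorem any rational root is an integer divisor of 6. Testing λ = 1: p(1) = 1 + 2 - 9 + 6 = 0, so λ = 1 is a root. Dividing out (λ - 1) leaves p(λ) = (λ - 1)(λ^2 + 3λ - 6). For λ^2 + 3λ - 6 the discriminant is 33. It is nonnegative but not a perfect square, so the roots are real and irrational: λ = (-3 ± sqrt(33))/2 ≈ 1.3723, -4.3723.
Thus the eigenvalues (to 4 decimals) are 1.3723 (modulus 1.3723); -4.3723 (modulus 4.3723); 1 (modulus 1). The spectral radius is the largest modulus: r(A) = (3 + sqrt(33))/2 ≈ 4.3723. (Cross-check: r(A) ≤ ||A||_2 ≈ 9.198; equality holds whenever A is normal, though it can also hold for some non-normal A.)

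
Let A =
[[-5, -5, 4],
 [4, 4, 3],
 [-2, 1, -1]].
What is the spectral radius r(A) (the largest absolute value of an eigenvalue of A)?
r(A) ≈ 5.0968

The eigenvalues of A are the roots of its characteristic polynomial. With M = A (coefficients from the trace, the sum of principal 2x2 minors, and det A):
  p(λ) = det(λ I - M) = λ^3 + 2λ^2 + 6λ - 93.
No integer candidate from the rational root theorem (±divisors of 93) is a root, so the roots are irrational. The cubic discriminant is Δ = -251355 < 0, so there is one real root and a complex-conjugate pair. p(3) = -30 and p(4) = 27 have opposite signs, so a root lies in (3, 4); Newton's method refines it to λ ≈ 3.5801. Dividing out (λ - (3.5801)) leaves approximately λ^2 + 5.5801λ + 25.9771. For λ^2 + 5.5801λ + 25.9771 the discriminant is -72.7711. It is negative, so the remaining roots are the complex-conjugate pair λ ≈ -2.79 ± 4.2653i. Their product equals the constant term, so |λ|^2 ≈ 25.9771 and |λ| ≈ 5.0968.
Thus the eigenvalues (to 4 decimals) are 3.5801 (modulus 3.5801); -2.79 ± 4.2653i (modulus 5.0968). The spectral radius is the largest modulus: r(A) ≈ 5.0968. (Cross-check: r(A) ≤ ||A||_2 ≈ 9.1892; equality holds whenever A is normal, though it can also hold for some non-normal A.)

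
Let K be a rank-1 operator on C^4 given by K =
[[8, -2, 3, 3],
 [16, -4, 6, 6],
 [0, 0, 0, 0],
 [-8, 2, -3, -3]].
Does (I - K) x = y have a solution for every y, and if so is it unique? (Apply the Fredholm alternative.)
(I - K) is singular (det(I - K) = 0, i.e. 1 ∈ sigma(K)). (I - K) x = y is solvable iff y ⊥ ker((I - K)^*) = span{(8, -2, 3, 3)}, i.e. iff 8y_1 - 2y_2 + 3y_3 + 3y_4 = 0. When solvable, the solutions are x = y + c·(1, 2, 0, -1), c arbitrary (ker(I - K) = span{(1, 2, 0, -1)}, dimension 1).

K has rank 1, so it is an outer product K = u v^T: every row of K is a multiple of one row vector. Reading off the entries, u = (1, 2, 0, -1) and v = (8, -2, 3, 3) (row i of K equals u_i·v^T). A rank-one matrix u v^T satisfies K u = u (v·u) and kills the (3)-dimensional subspace v^⊥, so its characteristic polynomial is lambda^3 (lambda - v·u) with v·u = tr K = 1. Hence the eigenvalues of I - K are 1 (multiplicity 3) and 1 - (1) = 0, so det(I - K) = 0. (Direct check: I - K =
[[-7, 2, -3, -3],
 [-16, 5, -6, -6],
 [0, 0, 1, 0],
 [8, -2, 3, 4]]
has determinant 0.) So 1 is an eigenvalue of K and (I - K) is not invertible. The finite-dimensional Fredholm alternative says: either (I - K) is invertible, or ker(I - K) ≠ {0} and then range(I - K) = ker((I - K)^*)^⊥, with dim ker(I - K) = dim ker((I - K)^*). We are in the second case, so we need both kernels. Kernel of I - K: (I - K) u = u - u (v·u) = u - u = 0, so ker(I - K) = span{u} = span{(1, 2, 0, -1)} (it is exactly 1-dimensional because rank(I - K) = 3). Kernel of the adjoint: K is real, so (I - K)^* = I - K^T = I - v u^T, and (I - v u^T) v = v - v (u·v) = 0; hence ker((I - K)^*) = span{v} = span{(8, -2, 3, 3)}. Therefore (I - K) x = y is solvable iff <y, v> = 0, i.e. iff 8y_1 - 2y_2 + 3y_3 + 3y_4 = 0. When this holds, K y = u (v·y) = 0, so (I - K) y = y and x = y is a particular solution; the full solution set is the line x = y + c·u = y + c·(1, 2, 0, -1), c ∈ C.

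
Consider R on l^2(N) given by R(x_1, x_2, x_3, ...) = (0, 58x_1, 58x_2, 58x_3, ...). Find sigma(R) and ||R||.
sigma(R) = closed disk {z in C : |z| ≤ 58}; ||R|| = 58

Note R = 58·U where U is the unit right shift (U x)_k = x_{k-1} (with x_0 := 0); so ||R|| = 58||U|| and sigma(R) = 58·sigma(U). ||R x||^2 = sum_{k≥1} |58x_k|^2 = 3364||x||^2, so ||R|| = 58 and sigma(R) ⊂ {|z| ≤ 58}. For any |lambda| < 58, the equation (R - lambda I) x = 0 forces x_1 = 0, then 58x_k = lambda x_{k+1} ⇒ x = 0, so R has no eigenvalues. But (R - lambda I) is not surjective for |lambda| < 58: solving (R - lambda I) x = e_1 would require x_n proportional to (lambda/58)^(-n), which is not in l^2. So every |lambda| < 58 lies in the residual spectrum. The boundary |lambda| = 58 is in the approximate point spectrum (the spectrum is closed). Hence sigma(R) is the closed disk of radius 58.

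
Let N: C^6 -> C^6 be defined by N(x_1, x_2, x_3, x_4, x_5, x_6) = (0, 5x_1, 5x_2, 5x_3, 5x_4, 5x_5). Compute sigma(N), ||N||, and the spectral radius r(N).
sigma(N) = {0}; ||N|| = 5; r(N) = 0. (N is nilpotent with N^6 = 0.)

On C^6, N is a strictly lower-triangular matrix with 5 on the subdiagonal and zeros elsewhere, so its characteristic polynomial is lambda^6 and every eigenvalue is 0: sigma(N) = {0}. For the operator norm, N e_i = 5e_{i+1} for i = 1, ..., 5 and N e_6 = 0, so the singular values of N are 5 (with multiplicity 5) and 0; hence ||N|| = 5. The spectral radius r(N) = max|lambda| = 0. Note ||N|| > r(N) — characteristic of non-normal nilpotent operators. Indeed N^6 = 0.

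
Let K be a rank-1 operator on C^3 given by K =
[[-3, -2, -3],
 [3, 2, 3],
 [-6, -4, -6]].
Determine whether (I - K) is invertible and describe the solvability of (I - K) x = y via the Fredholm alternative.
(I - K) is invertible (det(I - K) = 8 ≠ 0), so for every y in C^3 the equation (I - K) x = y has a unique solution.

K has rank 1, so it is an outer product K = u v^T: every row of K is a multiple of one row vector. Reading off the entries, u = (1, -1, 2) and v = (-3, -2, -3) (row i of K equals u_i·v^T). A rank-one matrix u v^T satisfies K u = u (v·u) and kills the (2)-dimensional subspace v^⊥, so its characteristic polynomial is lambda^2 (lambda - v·u) with v·u = tr K = -7. Hence the eigenvalues of I - K are 1 (multiplicity 2) and 1 - (-7) = 8, so det(I - K) = 8. (Direct check: I - K =
[[4, 2, 3],
 [-3, -1, -3],
 [6, 4, 7]]
has determinant 8.) The finite-dimensional Fredholm alternative says: either (I - K) is invertible, or ker(I - K) ≠ {0} and then range(I - K) = ker((I - K)^*)^⊥, with dim ker(I - K) = dim ker((I - K)^*). Since det(I - K) ≠ 0, 1 is not an eigenvalue of K and ker(I - K) = {0}, so we are in the first case: for every y there is a unique x = (I - K)^(-1) y. Explicitly, by the Sherman–Morrison formula, (I - u v^T)^(-1) = I + u v^T/(1 - v·u), i.e. (I - K)^(-1) = I + K/(8).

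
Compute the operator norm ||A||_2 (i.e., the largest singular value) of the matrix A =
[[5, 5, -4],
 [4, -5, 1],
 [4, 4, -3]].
||A||_2 ≈ 10.4367 (= sqrt(largest eigenvalue of A^T A))

||A||_2 = sigma_max(A) = sqrt(lambda_max(A^T A)). Form the symmetric matrix M = A^T A =
[[57, 21, -28],
 [21, 66, -37],
 [-28, -37, 26]].
Its characteristic polynomial (trace, sum of principal 2x2 minors, determinant of M give the coefficients) is
  p(λ) = det(λ I - M) = λ^3 - 149λ^2 + 4366λ - 81.
No integer candidate from the rational root theorem (±divisors of 81) is a root, so the roots are irrational. The cubic discriminant is Δ = 90173011521 > 0, so there are three distinct real roots. p(0) = -81 and p(1) = 4137 have opposite signs, so a root lies in (0, 1); Newton's method refines it to λ ≈ 0.0186. p(40) = 159 and p(41) = -2623 have opposite signs, so a root lies in (40, 41); Newton's method refines it to λ ≈ 40.0577. p(108) = -6777 and p(109) = 573 have opposite signs, so a root lies in (108, 109); Newton's method refines it to λ ≈ 108.9237. Check (Vieta): the three roots sum to 149, matching tr M = 149.
So the eigenvalues of A^T A are ≈ 0.0186, 40.0577, 108.9237 (all ≥ 0, as they must be for A^T A). The largest is λ_max ≈ 108.9237, hence ||A||_2 = sqrt(λ_max) ≈ 10.4367.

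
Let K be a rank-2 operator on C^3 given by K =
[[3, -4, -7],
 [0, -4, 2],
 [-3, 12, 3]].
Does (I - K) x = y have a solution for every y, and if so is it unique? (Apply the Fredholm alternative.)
(I - K) is invertible (det(I - K) = -61 ≠ 0), so for every y in C^3 the equation (I - K) x = y has a unique solution.

K has rank 2 and factors as K = U V^T = u1 v1^T + u2 v2^T with u1 = (-3, 0, 3), v1 = (-1, 2, 2), u2 = (1, -2, 3), v2 = (0, 2, -1) (multiplying out reproduces the displayed K). The nonzero eigenvalues of U V^T coincide with those of the 2 x 2 matrix G = V^T U = [[v1·u1, v1·u2], [v2·u1, v2·u2]] = [[9, 1], [-3, -7]], and by the Sylvester determinant identity det(I_3 - U V^T) = det(I_2 - V^T U) = det([[-8, -1], [3, 8]]) = (-8)(8) - (-1)(3) = -61. (Direct check: I - K =
[[-2, 4, 7],
 [0, 5, -2],
 [3, -12, -2]]
has determinant -61.) The finite-dimensional Fredholm alternative says: either (I - K) is invertible, or ker(I - K) ≠ {0} and then range(I - K) = ker((I - K)^*)^⊥, with dim ker(I - K) = dim ker((I - K)^*). Since det(I - K) ≠ 0, 1 is not an eigenvalue of K and ker(I - K) = {0}, so we are in the first case: for every y there is a unique x = (I - K)^(-1) y. (Explicitly, by the Woodbury identity, (I - U V^T)^(-1) = I + U (I_2 - G)^(-1) V^T.)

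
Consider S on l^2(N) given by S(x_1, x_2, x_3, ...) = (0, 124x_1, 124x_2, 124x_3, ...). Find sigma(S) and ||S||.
sigma(S) = closed disk {z in C : |z| ≤ 124}; ||S|| = 124

Note S = 124·U where U is the unit right shift (U x)_k = x_{k-1} (with x_0 := 0); so ||S|| = 124||U|| and sigma(S) = 124·sigma(U). ||S x||^2 = sum_{k≥1} |124x_k|^2 = 15376||x||^2, so ||S|| = 124 and sigma(S) ⊂ {|z| ≤ 124}. For any |lambda| < 124, the equation (S - lambda I) x = 0 forces x_1 = 0, then 124x_k = lambda x_{k+1} ⇒ x = 0, so S has no eigenvalues. But (S - lambda I) is not surjective for |lambda| < 124: solving (S - lambda I) x = e_1 would require x_n proportional to (lambda/124)^(-n), which is not in l^2. So every |lambda| < 124 lies in the residual spectrum. The boundary |lambda| = 124 is in the approximate point spectrum (the spectrum is closed). Hence sigma(S) is the closed disk of radius 124.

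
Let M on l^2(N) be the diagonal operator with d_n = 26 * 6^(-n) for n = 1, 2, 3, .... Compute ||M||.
||M|| = 13/3 (attained at n = 1)

For M diagonal, ||M|| = sup_n |d_n|. The sequence d_n = 26 * 6^(-n) is positive and strictly decreasing (ratio 6^(-1) < 1), so the supremum is d_1 = 26/6 = 13/3. Hence ||M|| = 13/3.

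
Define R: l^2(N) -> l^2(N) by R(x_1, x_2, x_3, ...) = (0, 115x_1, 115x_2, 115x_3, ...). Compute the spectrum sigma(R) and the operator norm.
sigma(R) = closed disk {z in C : |z| ≤ 115}; ||R|| = 115

Note R = 115·U where U is the unit right shift (U x)_k = x_{k-1} (with x_0 := 0); so ||R|| = 115||U|| and sigma(R) = 115·sigma(U). ||R x||^2 = sum_{k≥1} |115x_k|^2 = 13225||x||^2, so ||R|| = 115 and sigma(R) ⊂ {|z| ≤ 115}. For any |lambda| < 115, the equation (R - lambda I) x = 0 forces x_1 = 0, then 115x_k = lambda x_{k+1} ⇒ x = 0, so R has no eigenvalues. But (R - lambda I) is not surjective for |lambda| < 115: solving (R - lambda I) x = e_1 would require x_n proportional to (lambda/115)^(-n), which is not in l^2. So every |lambda| < 115 lies in the residual spectrum. The boundary |lambda| = 115 is in the approximate point spectrum (the spectrum is closed). Hence sigma(R) is the closed disk of radius 115.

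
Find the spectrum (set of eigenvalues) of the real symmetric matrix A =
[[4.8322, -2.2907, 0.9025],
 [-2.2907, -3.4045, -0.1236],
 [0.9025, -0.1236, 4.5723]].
sigma(A) ≈ {-4, 4, 6}

A is real symmetric, so its spectrum consists of real eigenvalues. Expanding the characteristic polynomial of the displayed matrix gives
  det(λ I - A) = p(λ) = λ^3 + (-6)λ^2 + (-16)λ + (96.002).
Solving p(λ) = 0 yields eigenvalues ≈ -4, 4, 6. (A is shown rounded to 4 decimals, so these recover the underlying integer eigenvalues to within that precision.)
Verification: the trace of A = 6 equals the sum of eigenvalues 6, and det(A) ≈ -96.0020 matches the eigenvalue product -96.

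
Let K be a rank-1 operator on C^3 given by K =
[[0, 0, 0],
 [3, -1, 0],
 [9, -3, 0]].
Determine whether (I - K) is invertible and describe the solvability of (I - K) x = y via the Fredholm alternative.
(I - K) is invertible (det(I - K) = 2 ≠ 0), so for every y in C^3 the equation (I - K) x = y has a unique solution.

K has rank 1, so it is an outer product K = u v^T: every row of K is a multiple of one row vector. Reading off the entries, u = (0, -1, -3) and v = (-3, 1, 0) (row i of K equals u_i·v^T). A rank-one matrix u v^T satisfies K u = u (v·u) and kills the (2)-dimensional subspace v^⊥, so its characteristic polynomial is lambda^2 (lambda - v·u) with v·u = tr K = -1. Hence the eigenvalues of I - K are 1 (multiplicity 2) and 1 - (-1) = 2, so det(I - K) = 2. (Direct check: I - K =
[[1, 0, 0],
 [-3, 2, 0],
 [-9, 3, 1]]
has determinant 2.) The finite-dimensional Fredholm alternative says: either (I - K) is invertible, or ker(I - K) ≠ {0} and then range(I - K) = ker((I - K)^*)^⊥, with dim ker(I - K) = dim ker((I - K)^*). Since det(I - K) ≠ 0, 1 is not an eigenvalue of K and ker(I - K) = {0}, so we are in the first case: for every y there is a unique x = (I - K)^(-1) y. Explicitly, by the Sherman–Morrison formula, (I - u v^T)^(-1) = I + u v^T/(1 - v·u), i.e. (I - K)^(-1) = I + K/(2).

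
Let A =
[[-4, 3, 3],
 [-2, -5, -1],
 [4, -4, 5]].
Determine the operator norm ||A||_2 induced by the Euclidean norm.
||A||_2 ≈ 8.1242 (= sqrt(largest eigenvalue of A^T A))

||A||_2 = sigma_max(A) = sqrt(lambda_max(A^T A)). Form the symmetric matrix M = A^T A =
[[36, -18, 10],
 [-18, 50, -6],
 [10, -6, 35]].
Its characteristic polynomial (trace, sum of principal 2x2 minors, determinant of M give the coefficients) is
  p(λ) = det(λ I - M) = λ^3 - 121λ^2 + 4350λ - 47524.
No integer candidate from the rational root theorem (±divisors of 47524) is a root, so the roots are irrational. The cubic discriminant is Δ = 302470292 > 0, so there are three distinct real roots. p(21) = -274 and p(22) = 260 have opposite signs, so a root lies in (21, 22); Newton's method refines it to λ ≈ 21.4867. p(33) = 194 and p(34) = -196 have opposite signs, so a root lies in (33, 34); Newton's method refines it to λ ≈ 33.5106. p(66) = -4 and p(67) = 1520 have opposite signs, so a root lies in (66, 67); Newton's method refines it to λ ≈ 66.0028. Check (Vieta): the three roots sum to 121, matching tr M = 121.
So the eigenvalues of A^T A are ≈ 21.4867, 33.5106, 66.0028 (all ≥ 0, as they must be for A^T A). The largest is λ_max ≈ 66.0028, hence ||A||_2 = sqrt(λ_max) ≈ 8.1242.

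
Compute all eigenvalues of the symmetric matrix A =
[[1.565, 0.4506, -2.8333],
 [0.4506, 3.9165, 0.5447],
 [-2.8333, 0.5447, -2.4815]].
sigma(A) ≈ {-4, 3, 4}

A is real symmetric, so its spectrum consists of real eigenvalues. Expanding the characteristic polynomial of the displayed matrix gives
  det(λ I - A) = p(λ) = λ^3 + (-3)λ^2 + (-16)λ + (48.0013).
Solving p(λ) = 0 yields eigenvalues ≈ -4, 3, 4. (A is shown rounded to 4 decimals, so these recover the underlying integer eigenvalues to within that precision.)
Verification: the trace of A = 3 equals the sum of eigenvalues 3, and det(A) ≈ -48.0013 matches the eigenvalue product -48.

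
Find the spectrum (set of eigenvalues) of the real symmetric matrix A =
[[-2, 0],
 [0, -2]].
sigma(A) ≈ {-2} (-2 with multiplicity 2)

A is real symmetric, so its spectrum consists of real eigenvalues. Expanding the characteristic polynomial of the displayed matrix gives
  det(λ I - A) = p(λ) = λ^2 + (4)λ + (4).
Solving p(λ) = 0 yields eigenvalues ≈ -2, -2. (A is shown rounded to 4 decimals, so these recover the underlying integer eigenvalues to within that precision.)
Verification: the trace of A = -4 equals the sum of eigenvalues -4, and det(A) ≈ 4.0000 matches the eigenvalue product 4.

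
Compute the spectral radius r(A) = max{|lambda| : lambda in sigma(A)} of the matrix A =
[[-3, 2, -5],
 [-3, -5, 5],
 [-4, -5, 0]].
r(A) ≈ 6.1517

The eigenvalues of A are the roots of its characteristic polynomial. With M = A (coefficients from the trace, the sum of principal 2x2 minors, and det A):
  p(λ) = det(λ I - M) = λ^3 + 8λ^2 + 26λ + 90.
No integer candidate from the rational root theorem (±divisors of 90) is a root, so the roots are irrational. The cubic discriminant is Δ = -93100 < 0, so there is one real root and a complex-conjugate pair. p(-7) = -43 and p(-6) = 6 have opposite signs, so a root lies in (-7, -6); Newton's method refines it to λ ≈ -6.1517. Dividing out (λ - (-6.1517)) leaves approximately λ^2 + 1.8483λ + 14.63. For λ^2 + 1.8483λ + 14.63 the discriminant is -55.1039. It is negative, so the remaining roots are the complex-conjugate pair λ ≈ -0.9241 ± 3.7116i. Their product equals the constant term, so |λ|^2 ≈ 14.63 and |λ| ≈ 3.8249.
Thus the eigenvalues (to 4 decimals) are -6.1517 (modulus 6.1517); -0.9241 ± 3.7116i (modulus 3.8249). The spectral radius is the largest modulus: r(A) ≈ 6.1517. (Cross-check: r(A) ≤ ||A||_2 ≈ 9.747; equality holds whenever A is normal, though it can also hold for some non-normal A.)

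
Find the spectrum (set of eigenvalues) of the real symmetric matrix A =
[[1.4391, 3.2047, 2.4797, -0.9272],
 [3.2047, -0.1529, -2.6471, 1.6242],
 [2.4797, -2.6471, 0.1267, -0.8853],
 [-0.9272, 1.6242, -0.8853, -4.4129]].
sigma(A) ≈ {-6, -4, 3, 4}

A is real symmetric, so its spectrum consists of real eigenvalues. Expanding the characteristic polynomial of the displayed matrix gives
  det(λ I - A) = p(λ) = λ^4 + (3)λ^3 + (-34)λ^2 + (-48)λ + (287.9947).
Solving p(λ) = 0 yields eigenvalues ≈ -6, -4, 3, 4. (A is shown rounded to 4 decimals, so these recover the underlying integer eigenvalues to within that precision.)
Verification: the trace of A = -3 equals the sum of eigenvalues -3, and det(A) ≈ 287.9947 matches the eigenvalue product 288.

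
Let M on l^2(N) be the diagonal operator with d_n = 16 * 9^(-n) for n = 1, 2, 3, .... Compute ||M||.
||M|| = 16/9 (attained at n = 1)

For M diagonal, ||M|| = sup_n |d_n|. The sequence d_n = 16 * 9^(-n) is positive and strictly decreasing (ratio 9^(-1) < 1), so the supremum is d_1 = 16/9. Hence ||M|| = 16/9.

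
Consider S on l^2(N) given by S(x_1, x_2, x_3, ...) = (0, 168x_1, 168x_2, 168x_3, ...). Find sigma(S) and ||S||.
sigma(S) = closed disk {z in C : |z| ≤ 168}; ||S|| = 168

Note S = 168·U where U is the unit right shift (U x)_k = x_{k-1} (with x_0 := 0); so ||S|| = 168||U|| and sigma(S) = 168·sigma(U). ||S x||^2 = sum_{k≥1} |168x_k|^2 = 28224||x||^2, so ||S|| = 168 and sigma(S) ⊂ {|z| ≤ 168}. For any |lambda| < 168, the equation (S - lambda I) x = 0 forces x_1 = 0, then 168x_k = lambda x_{k+1} ⇒ x = 0, so S has no eigenvalues. But (S - lambda I) is not surjective for |lambda| < 168: solving (S - lambda I) x = e_1 would require x_n proportional to (lambda/168)^(-n), which is not in l^2. So every |lambda| < 168 lies in the residual spectrum. The boundary |lambda| = 168 is in the approximate point spectrum (the spectrum is closed). Hence sigma(S) is the closed disk of radius 168.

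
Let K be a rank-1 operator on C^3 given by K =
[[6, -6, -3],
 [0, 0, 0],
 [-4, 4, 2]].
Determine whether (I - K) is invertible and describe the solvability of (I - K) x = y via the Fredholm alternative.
(I - K) is invertible (det(I - K) = -7 ≠ 0), so for every y in C^3 the equation (I - K) x = y has a unique solution.

K has rank 1, so it is an outer product K = u v^T: every row of K is a multiple of one row vector. Reading off the entries, u = (3, 0, -2) and v = (2, -2, -1) (row i of K equals u_i·v^T). A rank-one matrix u v^T satisfies K u = u (v·u) and kills the (2)-dimensional subspace v^⊥, so its characteristic polynomial is lambda^2 (lambda - v·u) with v·u = tr K = 8. Hence the eigenvalues of I - K are 1 (multiplicity 2) and 1 - (8) = -7, so det(I - K) = -7. (Direct check: I - K =
[[-5, 6, 3],
 [0, 1, 0],
 [4, -4, -1]]
has determinant -7.) The finite-dimensional Fredholm alternative says: either (I - K) is invertible, or ker(I - K) ≠ {0} and then range(I - K) = ker((I - K)^*)^⊥, with dim ker(I - K) = dim ker((I - K)^*). Since det(I - K) ≠ 0, 1 is not an eigenvalue of K and ker(I - K) = {0}, so we are in the first case: for every y there is a unique x = (I - K)^(-1) y. Explicitly, by the Sherman–Morrison formula, (I - u v^T)^(-1) = I + u v^T/(1 - v·u), i.e. (I - K)^(-1) = I + K/(-7).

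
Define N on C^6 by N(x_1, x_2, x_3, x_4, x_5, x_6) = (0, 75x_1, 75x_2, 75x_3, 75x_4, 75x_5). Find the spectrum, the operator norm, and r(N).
sigma(N) = {0}; ||N|| = 75; r(N) = 0. (N is nilpotent with N^6 = 0.)

On C^6, N is a strictly lower-triangular matrix with 75 on the subdiagonal and zeros elsewhere, so its characteristic polynomial is lambda^6 and every eigenvalue is 0: sigma(N) = {0}. For the operator norm, N e_i = 75e_{i+1} for i = 1, ..., 5 and N e_6 = 0, so the singular values of N are 75 (with multiplicity 5) and 0; hence ||N|| = 75. The spectral radius r(N) = max|lambda| = 0. Note ||N|| > r(N) — characteristic of non-normal nilpotent operators. Indeed N^6 = 0.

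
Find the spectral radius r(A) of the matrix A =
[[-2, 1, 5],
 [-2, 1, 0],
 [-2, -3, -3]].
r(A) ≈ 4.7946

The eigenvalues of A are the roots of its characteristic polynomial. With M = A (coefficients from the trace, the sum of principal 2x2 minors, and det A):
  p(λ) = det(λ I - M) = λ^3 + 4λ^2 + 13λ - 40.
No integer candidate from the rational root theorem (±divisors of 40) is a root, so the roots are irrational. The cubic discriminant is Δ = -76484 < 0, so there is one real root and a complex-conjugate pair. p(1) = -22 and p(2) = 10 have opposite signs, so a root lies in (1, 2); Newton's method refines it to λ ≈ 1.74. Dividing out (λ - (1.74)) leaves approximately λ^2 + 5.74λ + 22.9879. For λ^2 + 5.74λ + 22.9879 the discriminant is -59.0036. It is negative, so the remaining roots are the complex-conjugate pair λ ≈ -2.87 ± 3.8407i. Their product equals the constant term, so |λ|^2 ≈ 22.9879 and |λ| ≈ 4.7946.
Thus the eigenvalues (to 4 decimals) are 1.74 (modulus 1.74); -2.87 ± 3.8407i (modulus 4.7946). The spectral radius is the largest modulus: r(A) ≈ 4.7946. (Cross-check: r(A) ≤ ||A||_2 ≈ 6.3941; equality holds whenever A is normal, though it can also hold for some non-normal A.)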